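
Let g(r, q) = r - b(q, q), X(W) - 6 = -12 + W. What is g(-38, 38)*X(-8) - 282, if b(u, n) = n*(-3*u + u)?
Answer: -40182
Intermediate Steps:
b(u, n) = -2*n*u (b(u, n) = n*(-2*u) = -2*n*u)
X(W) = -6 + W (X(W) = 6 + (-12 + W) = -6 + W)
g(r, q) = r + 2*q² (g(r, q) = r - (-2)*q*q = r - (-2)*q² = r + 2*q²)
g(-38, 38)*X(-8) - 282 = (-38 + 2*38²)*(-6 - 8) - 282 = (-38 + 2*1444)*(-14) - 282 = (-38 + 2888)*(-14) - 282 = 2850*(-14) - 282 = -39900 - 282 = -40182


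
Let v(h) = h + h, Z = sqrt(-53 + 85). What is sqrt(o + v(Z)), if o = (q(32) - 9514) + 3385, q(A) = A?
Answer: sqrt(-6097 + 8*sqrt(2)) ≈ 78.011*I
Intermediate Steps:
Z = 4*sqrt(2) (Z = sqrt(32) = 4*sqrt(2) ≈ 5.6569)
v(h) = 2*h
o = -6097 (o = (32 - 9514) + 3385 = -9482 + 3385 = -6097)
sqrt(o + v(Z)) = sqrt(-6097 + 2*(4*sqrt(2))) = sqrt(-6097 + 8*sqrt(2))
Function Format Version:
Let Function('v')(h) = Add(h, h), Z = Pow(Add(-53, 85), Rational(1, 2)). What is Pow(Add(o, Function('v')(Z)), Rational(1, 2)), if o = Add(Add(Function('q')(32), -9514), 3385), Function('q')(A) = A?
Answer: Pow(Add(-6097, Mul(8, Pow(2, Rational(1, 2)))), Rational(1, 2)) ≈ Mul(78.011, I)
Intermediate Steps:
Z = Mul(4, Pow(2, Rational(1, 2))) (Z = Pow(32, Rational(1, 2)) = Mul(4, Pow(2, Rational(1, 2))) ≈ 5.6569)
Function('v')(h) = Mul(2, h)
o = -6097 (o = Add(Add(32, -9514), 3385) = Add(-9482, 3385) = -6097)
Pow(Add(o, Function('v')(Z)), Rational(1, 2)) = Pow(Add(-6097, Mul(2, Mul(4, Pow(2, Rational(1, 2))))), Rational(1, 2)) = Pow(Add(-6097, Mul(8, Pow(2, Rational(1, 2)))), Rational(1, 2))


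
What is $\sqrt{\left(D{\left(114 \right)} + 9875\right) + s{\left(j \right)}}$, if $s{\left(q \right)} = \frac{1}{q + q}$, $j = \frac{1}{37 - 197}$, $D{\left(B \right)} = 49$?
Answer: $2 \sqrt{2461} \approx 99.217$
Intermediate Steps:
$j = - \frac{1}{160}$ ($j = \frac{1}{-160} = - \frac{1}{160} \approx -0.00625$)
$s{\left(q \right)} = \frac{1}{2 q}$
$\sqrt{\left(D{\left(114 \right)} + 9875\right) + s{\left(j \right)}} = \sqrt{\left(49 + 9875\right) + \frac{1}{2 \left(- \frac{1}{160}\right)}} = \sqrt{9924 + \frac{1}{2} \left(-160\right)} = \sqrt{9924 - 80} = \sqrt{9844} = 2 \sqrt{2461}$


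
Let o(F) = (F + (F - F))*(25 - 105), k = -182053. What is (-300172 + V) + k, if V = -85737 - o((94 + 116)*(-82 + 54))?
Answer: -1038362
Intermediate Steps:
o(F) = -80*F (o(F) = (F + 0)*(-80) = F*(-80) = -80*F)
V = -556137 (V = -85737 - (-80)*(94 + 116)*(-82 + 54) = -85737 - (-80)*210*(-28) = -85737 - (-80)*(-5880) = -85737 - 1*470400 = -85737 - 470400 = -556137)
(-300172 + V) + k = (-300172 - 556137) - 182053 = -856309 - 182053 = -1038362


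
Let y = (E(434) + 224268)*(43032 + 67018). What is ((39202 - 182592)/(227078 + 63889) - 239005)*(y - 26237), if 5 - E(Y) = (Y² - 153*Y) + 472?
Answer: -779451127347975468425/290967 ≈ -2.6788e+15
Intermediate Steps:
E(Y) = -467 - Y² + 153*Y (E(Y) = 5 - ((Y² - 153*Y) + 472) = 5 - (472 + Y² - 153*Y) = 5 + (-472 - Y² + 153*Y) = -467 - Y² + 153*Y)
y = 11208262350 (y = ((-467 - 1*434² + 153*434) + 224268)*(43032 + 67018) = ((-467 - 1*188356 + 66402) + 224268)*110050 = ((-467 - 188356 + 66402) + 224268)*110050 = (-122421 + 224268)*110050 = 101847*110050 = 11208262350)
((39202 - 182592)/(227078 + 63889) - 239005)*(y - 26237) = ((39202 - 182592)/(227078 + 63889) - 239005)*(11208262350 - 26237) = (-143390/290967 - 239005)*11208236113 = -69542711225/290967*11208236113 = -779451127347975468425/290967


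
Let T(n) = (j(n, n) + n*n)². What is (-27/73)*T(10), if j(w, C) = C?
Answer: -326700/73 ≈ -4475.3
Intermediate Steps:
T(n) = (n + n²)² (T(n) = (n + n*n)² = (n + n²)²)
(-27/73)*T(10) = (-27/73)*(10²*(1 + 10)²) = (-27*1/73)*(100*11²) = -2700*121/73 = -27/73*12100 = -326700/73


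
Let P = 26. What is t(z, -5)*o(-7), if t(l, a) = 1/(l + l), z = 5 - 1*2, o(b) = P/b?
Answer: -13/21 ≈ -0.61905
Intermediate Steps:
o(b) = 26/b
z = 3 (z = 5 - 2 = 3)
t(l, a) = 1/(2*l)
t(z, -5)*o(-7) = ((1/2)/3)*(26/(-7)) = ((1/2)*(1/3))*(26*(-1/7)) = (1/6)*(-26/7) = -13/21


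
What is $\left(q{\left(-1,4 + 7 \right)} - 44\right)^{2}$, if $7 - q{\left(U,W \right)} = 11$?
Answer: $2304$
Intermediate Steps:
$q{\left(U,W \right)} = -4$ ($q{\left(U,W \right)} = 7 - 11 = -4$)
$\left(q{\left(-1,4 + 7 \right)} - 44\right)^{2} = \left(-4 - 44\right)^{2} = \left(-48\right)^{2} = 2304$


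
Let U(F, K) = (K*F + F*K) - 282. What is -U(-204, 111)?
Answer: 45570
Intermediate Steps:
U(F, K) = -282 + 2*F*K (U(F, K) = (F*K + F*K) - 282 = 2*F*K - 282 = -282 + 2*F*K)
-U(-204, 111) = -(-282 + 2*(-204)*111) = -(-282 - 45288) = -1*(-45570) = 45570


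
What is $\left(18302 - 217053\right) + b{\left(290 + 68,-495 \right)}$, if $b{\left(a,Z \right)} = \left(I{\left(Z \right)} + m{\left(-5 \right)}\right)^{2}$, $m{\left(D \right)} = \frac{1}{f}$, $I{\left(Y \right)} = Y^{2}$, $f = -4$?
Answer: $\frac{960590869785}{16} \approx 6.0037 \cdot 10^{10}$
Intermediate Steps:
$m{\left(D \right)} = - \frac{1}{4}$ ($m{\left(D \right)} = \frac{1}{-4} = - \frac{1}{4}$)
$b{\left(a,Z \right)} = \left(- \frac{1}{4} + Z^{2}\right)^{2}$ ($b{\left(a,Z \right)} = \left(Z^{2} - \frac{1}{4}\right)^{2} = \left(- \frac{1}{4} + Z^{2}\right)^{2}$)
$\left(18302 - 217053\right) + b{\left(290 + 68,-495 \right)} = \left(18302 - 217053\right) + \frac{\left(-1 + 4 \left(-495\right)^{2}\right)^{2}}{16} = -198751 + \frac{\left(-1 + 4 \cdot 245025\right)^{2}}{16} = -198751 + \frac{\left(-1 + 980100\right)^{2}}{16} = -198751 + \frac{980099^{2}}{16} = -198751 + \frac{1}{16} \cdot 960594049801 = -198751 + \frac{960594049801}{16} = \frac{960590869785}{16}$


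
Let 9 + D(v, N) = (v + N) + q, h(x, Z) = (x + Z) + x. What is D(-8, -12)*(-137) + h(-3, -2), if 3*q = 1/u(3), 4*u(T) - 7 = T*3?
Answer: 47443/12 ≈ 3953.6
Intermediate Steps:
u(T) = 7/4 + 3*T/4 (u(T) = 7/4 + (T*3)/4 = 7/4 + (3*T)/4 = 7/4 + 3*T/4)
h(x, Z) = Z + 2*x (h(x, Z) = (Z + x) + x = Z + 2*x)
q = 1/12 (q = 1/(3*(7/4 + (¾)*3)) = 1/(3*(7/4 + 9/4)) = (⅓)/4 = (⅓)*(¼) = 1/12 ≈ 0.083333)
D(v, N) = -107/12 + N + v (D(v, N) = -9 + ((v + N) + 1/12) = -9 + ((N + v) + 1/12) = -9 + (1/12 + N + v) = -107/12 + N + v)
D(-8, -12)*(-137) + h(-3, -2) = (-107/12 - 12 - 8)*(-137) + (-2 + 2*(-3)) = -347/12*(-137) + (-2 - 6) = 47539/12 - 8 = 47443/12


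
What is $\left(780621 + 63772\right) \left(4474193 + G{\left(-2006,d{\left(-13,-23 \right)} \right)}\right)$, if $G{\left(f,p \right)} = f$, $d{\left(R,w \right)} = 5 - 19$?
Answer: $3776283397491$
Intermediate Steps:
$d{\left(R,w \right)} = -14$ ($d{\left(R,w \right)} = 5 - 19 = -14$)
$\left(780621 + 63772\right) \left(4474193 + G{\left(-2006,d{\left(-13,-23 \right)} \right)}\right) = \left(780621 + 63772\right) \left(4474193 - 2006\right) = 844393 \cdot 4472187 = 3776283397491$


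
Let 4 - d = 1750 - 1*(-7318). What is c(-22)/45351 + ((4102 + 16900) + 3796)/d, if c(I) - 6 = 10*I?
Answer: -563276897/205530732 ≈ -2.7406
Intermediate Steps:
c(I) = 6 + 10*I
d = -9064 (d = 4 - (1750 - 1*(-7318)) = 4 - (1750 + 7318) = 4 - 1*9068 = 4 - 9068 = -9064)
c(-22)/45351 + ((4102 + 16900) + 3796)/d = (6 + 10*(-22))/45351 + ((4102 + 16900) + 3796)/(-9064) = (6 - 220)*(1/45351) + (21002 + 3796)*(-1/9064) = -214*1/45351 + 24798*(-1/9064) = -214/45351 - 12399/4532 = -563276897/205530732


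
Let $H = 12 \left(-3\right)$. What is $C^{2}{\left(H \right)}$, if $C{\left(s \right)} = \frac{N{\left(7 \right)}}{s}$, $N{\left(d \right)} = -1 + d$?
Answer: $\frac{1}{36} \approx 0.027778$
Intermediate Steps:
$H = -36$
$C{\left(s \right)} = \frac{6}{s}$ ($C{\left(s \right)} = \frac{-1 + 7}{s} = \frac{6}{s}$)
$C^{2}{\left(H \right)} = \left(\frac{6}{-36}\right)^{2} = \left(6 \left(- \frac{1}{36}\right)\right)^{2} = \left(- \frac{1}{6}\right)^{2} = \frac{1}{36}$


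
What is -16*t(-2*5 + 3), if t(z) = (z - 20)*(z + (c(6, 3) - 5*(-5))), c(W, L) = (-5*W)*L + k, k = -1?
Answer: -31536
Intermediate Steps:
c(W, L) = -1 - 5*L*W (c(W, L) = (-5*W)*L - 1 = -5*L*W - 1 = -1 - 5*L*W)
t(z) = (-66 + z)*(-20 + z) (t(z) = (z - 20)*(z + ((-1 - 5*3*6) - 5*(-5))) = (-20 + z)*(z + ((-1 - 90) + 25)) = (-20 + z)*(z + (-91 + 25)) = (-20 + z)*(z - 66) = (-20 + z)*(-66 + z) = (-66 + z)*(-20 + z))
-16*t(-2*5 + 3) = -16*(1320 + (-2*5 + 3)**2 - 86*(-2*5 + 3)) = -16*(1320 + (-10 + 3)**2 - 86*(-10 + 3)) = -16*(1320 + (-7)**2 - 86*(-7)) = -16*(1320 + 49 + 602) = -16*1971 = -31536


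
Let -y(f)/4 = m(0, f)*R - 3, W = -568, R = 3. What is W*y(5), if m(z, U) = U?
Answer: 27264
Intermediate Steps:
y(f) = 12 - 12*f (y(f) = -4*(f*3 - 3) = -4*(3*f - 3) = -4*(-3 + 3*f) = 12 - 12*f)
W*y(5) = -568*(12 - 12*5) = -568*(12 - 60) = -568*(-48) = 27264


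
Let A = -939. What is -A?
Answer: 939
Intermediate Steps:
-A = -1*(-939) = 939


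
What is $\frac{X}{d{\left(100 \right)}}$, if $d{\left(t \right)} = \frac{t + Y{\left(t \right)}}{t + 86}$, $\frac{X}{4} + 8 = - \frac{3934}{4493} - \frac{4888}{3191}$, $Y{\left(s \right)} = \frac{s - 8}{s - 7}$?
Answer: $- \frac{645269378409}{8415914681} \approx -76.672$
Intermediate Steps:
$Y{\left(s \right)} = \frac{-8 + s}{-7 + s}$
$X = - \frac{596849928}{14337163}$ ($X = -32 + 4 \left(- \frac{3934}{4493} - \frac{4888}{3191}\right) = -32 + 4 \left(- \frac{34515178}{14337163}\right) = -32 - \frac{138060712}{14337163} = - \frac{596849928}{14337163} \approx -41.63$)
$d{\left(t \right)} = \frac{t + \frac{-8 + t}{-7 + t}}{86 + t}$ ($d{\left(t \right)} = \frac{t + \frac{-8 + t}{-7 + t}}{t + 86} = \frac{t + \frac{-8 + t}{-7 + t}}{86 + t}$)
$\frac{X}{d{\left(100 \right)}} = - \frac{596849928}{14337163 \frac{-8 + 100 + 100 \left(-7 + 100\right)}{\left(-7 + 100\right) \left(86 + 100\right)}} = - \frac{596849928}{14337163 \frac{-8 + 100 + 100 \cdot 93}{93 \cdot 186}} = - \frac{596849928}{14337163 \cdot \frac{1}{93} \cdot \frac{1}{186} \left(-8 + 100 + 9300\right)} = - \frac{596849928}{14337163 \cdot \frac{1}{93} \cdot \frac{1}{186} \cdot 9392} = - \frac{596849928}{14337163 \cdot \frac{4696}{8649}} = \left(- \frac{596849928}{14337163}\right) \frac{8649}{4696} = - \frac{645269378409}{8415914681}$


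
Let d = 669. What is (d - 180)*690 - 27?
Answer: 337383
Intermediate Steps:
(d - 180)*690 - 27 = (669 - 180)*690 - 27 = 489*690 - 27 = 337410 - 27 = 337383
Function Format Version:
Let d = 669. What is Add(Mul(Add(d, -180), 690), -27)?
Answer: 337383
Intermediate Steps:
Add(Mul(Add(d, -180), 690), -27) = Add(Mul(Add(669, -180), 690), -27) = Add(Mul(489, 690), -27) = Add(337410, -27) = 337383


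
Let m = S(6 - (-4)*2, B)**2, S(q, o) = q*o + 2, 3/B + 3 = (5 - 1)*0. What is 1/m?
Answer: 1/144 ≈ 0.0069444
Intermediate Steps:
B = -1 (B = 3/(-3 + (5 - 1)*0) = 3/(-3 + 4*0) = 3/(-3 + 0) = 3/(-3) = 3*(-1/3) = -1)
S(q, o) = 2 + o*q (S(q, o) = o*q + 2 = 2 + o*q)
m = 144 (m = (2 - (6 - (-4)*2))**2 = (2 - (6 - 1*(-8)))**2 = (2 - (6 + 8))**2 = (2 - 1*14)**2 = (2 - 14)**2 = (-12)**2 = 144)
1/m = 1/144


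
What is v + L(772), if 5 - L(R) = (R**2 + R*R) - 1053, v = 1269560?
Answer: 78650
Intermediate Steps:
L(R) = 1058 - 2*R**2 (L(R) = 5 - ((R**2 + R*R) - 1053) = 5 - ((R**2 + R**2) - 1053) = 5 - (2*R**2 - 1053) = 5 - (-1053 + 2*R**2) = 5 + (1053 - 2*R**2) = 1058 - 2*R**2)
v + L(772) = 1269560 + (1058 - 2*772**2) = 1269560 + (1058 - 2*595984) = 1269560 + (1058 - 1191968) = 1269560 - 1190910 = 78650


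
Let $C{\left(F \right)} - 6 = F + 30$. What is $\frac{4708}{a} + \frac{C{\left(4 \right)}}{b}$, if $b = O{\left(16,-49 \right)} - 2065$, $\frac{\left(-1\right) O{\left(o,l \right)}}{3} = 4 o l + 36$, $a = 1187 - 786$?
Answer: $\frac{6815684}{580247} \approx 11.746$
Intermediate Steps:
$C{\left(F \right)} = 36 + F$ ($C{\left(F \right)} = 6 + \left(F + 30\right) = 6 + \left(30 + F\right) = 36 + F$)
$a = 401$ ($a = 1187 - 786 = 401$)
$O{\left(o,l \right)} = -108 - 12 l o$ ($O{\left(o,l \right)} = - 3 \left(4 o l + 36\right) = - 3 \left(4 l o + 36\right) = - 3 \left(36 + 4 l o\right) = -108 - 12 l o$)
$b = 7235$ ($b = \left(-108 - \left(-588\right) 16\right) - 2065 = \left(-108 + 9408\right) - 2065 = 9300 - 2065 = 7235$)
$\frac{4708}{a} + \frac{C{\left(4 \right)}}{b} = \frac{4708}{401} + \frac{36 + 4}{7235} = 4708 \cdot \frac{1}{401} + 40 \cdot \frac{1}{7235} = \frac{4708}{401} + \frac{8}{1447} = \frac{6815684}{580247}$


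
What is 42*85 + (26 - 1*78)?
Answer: 3518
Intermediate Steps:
42*85 + (26 - 1*78) = 3570 + (26 - 78) = 3570 - 52 = 3518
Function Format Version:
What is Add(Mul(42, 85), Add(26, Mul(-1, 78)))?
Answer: 3518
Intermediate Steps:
Add(Mul(42, 85), Add(26, Mul(-1, 78))) = Add(3570, Add(26, -78)) = Add(3570, -52) = 3518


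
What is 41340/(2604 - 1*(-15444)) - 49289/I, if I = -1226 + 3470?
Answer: -16600019/843744 ≈ -19.674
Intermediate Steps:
I = 2244
41340/(2604 - 1*(-15444)) - 49289/I = 41340/(2604 - 1*(-15444)) - 49289/2244 = 41340/(2604 + 15444) - 49289*1/2244 = 41340/18048 - 49289/2244 = 41340*(1/18048) - 49289/2244 = 3445/1504 - 49289/2244 = -16600019/843744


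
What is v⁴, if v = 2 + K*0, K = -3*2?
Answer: 16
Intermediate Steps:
K = -6
v = 2 (v = 2 - 6*0 = 2 + 0 = 2)
v⁴ = 2⁴ = 16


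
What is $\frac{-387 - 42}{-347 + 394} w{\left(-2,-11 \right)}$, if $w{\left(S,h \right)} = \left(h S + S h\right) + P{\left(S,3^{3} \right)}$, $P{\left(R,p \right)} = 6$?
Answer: $- \frac{21450}{47} \approx -456.38$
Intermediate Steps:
$w{\left(S,h \right)} = 6 + 2 S h$ ($w{\left(S,h \right)} = \left(h S + S h\right) + 6 = \left(S h + S h\right) + 6 = 2 S h + 6 = 6 + 2 S h$)
$\frac{-387 - 42}{-347 + 394} w{\left(-2,-11 \right)} = \frac{-387 - 42}{-347 + 394} \left(6 + 2 \left(-2\right) \left(-11\right)\right) = - \frac{429}{47} \left(6 + 44\right) = \left(-429\right) \frac{1}{47} \cdot 50 = \left(- \frac{429}{47}\right) 50 = - \frac{21450}{47}$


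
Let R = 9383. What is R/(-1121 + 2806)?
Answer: 9383/1685 ≈ 5.5685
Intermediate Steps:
R/(-1121 + 2806) = 9383/(-1121 + 2806) = 9383/1685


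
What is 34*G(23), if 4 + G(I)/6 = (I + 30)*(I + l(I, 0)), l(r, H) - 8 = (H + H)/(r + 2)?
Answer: 334356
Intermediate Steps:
l(r, H) = 8 + 2*H/(2 + r) (l(r, H) = 8 + (H + H)/(r + 2) = 8 + (2*H)/(2 + r) = 8 + 2*H/(2 + r))
G(I) = -24 + 6*(30 + I)*(I + 2*(8 + 4*I)/(2 + I)) (G(I) = -24 + 6*((I + 30)*(I + 2*(8 + 0 + 4*I)/(2 + I))) = -24 + 6*((30 + I)*(I + 2*(8 + 4*I)/(2 + I))) = -24 + 6*(30 + I)*(I + 2*(8 + 4*I)/(2 + I)))
34*G(23) = 34*(1416 + 6*23**2 + 228*23) = 34*(1416 + 6*529 + 5244) = 34*(1416 + 3174 + 5244) = 34*9834 = 334356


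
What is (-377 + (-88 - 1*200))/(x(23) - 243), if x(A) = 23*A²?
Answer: -665/11924 ≈ -0.055770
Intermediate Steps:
(-377 + (-88 - 1*200))/(x(23) - 243) = (-377 + (-88 - 1*200))/(23*23² - 243) = (-377 + (-88 - 200))/(23*529 - 243) = (-377 - 288)/(12167 - 243) = -665/11924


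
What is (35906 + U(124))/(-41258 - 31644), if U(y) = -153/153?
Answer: -35905/72902 ≈ -0.49251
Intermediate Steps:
U(y) = -1 (U(y) = -153*1/153 = -1)
(35906 + U(124))/(-41258 - 31644) = (35906 - 1)/(-41258 - 31644) = 35905/(-72902) = 35905*(-1/72902) = -35905/72902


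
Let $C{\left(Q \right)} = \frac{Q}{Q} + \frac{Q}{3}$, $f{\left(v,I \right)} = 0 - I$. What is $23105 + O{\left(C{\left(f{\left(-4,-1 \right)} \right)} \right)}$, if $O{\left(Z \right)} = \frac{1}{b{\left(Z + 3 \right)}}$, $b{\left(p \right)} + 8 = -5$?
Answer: $\frac{300364}{13} \approx 23105.0$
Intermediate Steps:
$b{\left(p \right)} = -13$ ($b{\left(p \right)} = -8 - 5 = -13$)
$f{\left(v,I \right)} = - I$
$C{\left(Q \right)} = 1 + \frac{Q}{3}$ ($C{\left(Q \right)} = 1 + Q \frac{1}{3} = 1 + \frac{Q}{3}$)
$O{\left(Z \right)} = - \frac{1}{13}$ ($O{\left(Z \right)} = \frac{1}{-13} = - \frac{1}{13}$)
$23105 + O{\left(C{\left(f{\left(-4,-1 \right)} \right)} \right)} = 23105 - \frac{1}{13} = \frac{300364}{13}$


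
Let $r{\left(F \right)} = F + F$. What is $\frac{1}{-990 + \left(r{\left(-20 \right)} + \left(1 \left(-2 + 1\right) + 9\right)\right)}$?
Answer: $- \frac{1}{1022} \approx -0.00097847$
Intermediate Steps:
$r{\left(F \right)} = 2 F$
$\frac{1}{-990 + \left(r{\left(-20 \right)} + \left(1 \left(-2 + 1\right) + 9\right)\right)} = \frac{1}{-990 + \left(2 \left(-20\right) + \left(1 \left(-2 + 1\right) + 9\right)\right)} = \frac{1}{-990 + \left(-40 + \left(1 \left(-1\right) + 9\right)\right)} = \frac{1}{-990 + \left(-40 + \left(-1 + 9\right)\right)} = \frac{1}{-990 + \left(-40 + 8\right)} = \frac{1}{-990 - 32} = \frac{1}{-1022} = - \frac{1}{1022}$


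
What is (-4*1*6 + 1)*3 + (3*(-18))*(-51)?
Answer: 2685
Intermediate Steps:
(-4*1*6 + 1)*3 + (3*(-18))*(-51) = (-4*6 + 1)*3 - 54*(-51) = (-24 + 1)*3 + 2754 = -23*3 + 2754 = -69 + 2754 = 2685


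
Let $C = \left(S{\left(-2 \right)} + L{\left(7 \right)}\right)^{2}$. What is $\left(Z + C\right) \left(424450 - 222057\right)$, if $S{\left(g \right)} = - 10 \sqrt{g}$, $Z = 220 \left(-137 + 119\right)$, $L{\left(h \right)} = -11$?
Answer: $-817465327 + 44526460 i \sqrt{2} \approx -8.1747 \cdot 10^{8} + 6.297 \cdot 10^{7} i$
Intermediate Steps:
$Z = -3960$ ($Z = 220 \left(-18\right) = -3960$)
$C = \left(-11 - 10 i \sqrt{2}\right)^{2}$ ($C = \left(- 10 \sqrt{-2} - 11\right)^{2} = \left(- 10 i \sqrt{2} - 11\right)^{2} = \left(-11 - 10 i \sqrt{2}\right)^{2} \approx -79.0 + 311.13 i$)
$\left(Z + C\right) \left(424450 - 222057\right) = \left(-3960 - \left(79 - 220 i \sqrt{2}\right)\right) \left(424450 - 222057\right) = \left(-4039 + 220 i \sqrt{2}\right) 202393 = -817465327 + 44526460 i \sqrt{2}$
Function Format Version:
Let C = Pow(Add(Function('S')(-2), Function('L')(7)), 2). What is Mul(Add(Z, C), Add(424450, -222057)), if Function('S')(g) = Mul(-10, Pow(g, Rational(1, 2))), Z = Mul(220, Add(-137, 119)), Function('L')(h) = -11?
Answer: Add(-817465327, Mul(44526460, I, Pow(2, Rational(1, 2)))) ≈ Add(-8.1747e+8, Mul(6.2970e+7, I))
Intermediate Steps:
Z = -3960 (Z = Mul(220, -18) = -3960)
C = Pow(Add(-11, Mul(-10, I, Pow(2, Rational(1, 2)))), 2) (C = Pow(Add(Mul(-10, Pow(-2, Rational(1, 2))), -11), 2) = Pow(Add(Mul(-10, Mul(I, Pow(2, Rational(1, 2)))), -11), 2) = Pow(Add(Mul(-10, I, Pow(2, Rational(1, 2))), -11), 2) = Pow(Add(-11, Mul(-10, I, Pow(2, Rational(1, 2)))), 2) ≈ Add(-79.000, Mul(311.13, I)))
Mul(Add(Z, C), Add(424450, -222057)) = Mul(Add(-3960, Add(-79, Mul(220, I, Pow(2, Rational(1, 2))))), Add(424450, -222057)) = Mul(Add(-4039, Mul(220, I, Pow(2, Rational(1, 2)))), 202393) = Add(-817465327, Mul(44526460, I, Pow(2, Rational(1, 2))))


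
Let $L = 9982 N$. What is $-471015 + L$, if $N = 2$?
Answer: $-451051$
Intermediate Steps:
$L = 19964$ ($L = 9982 \cdot 2 = 19964$)
$-471015 + L = -471015 + 19964 = -451051$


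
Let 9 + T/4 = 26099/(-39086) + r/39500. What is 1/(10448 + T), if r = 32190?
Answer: 38597425/401899115884 ≈ 9.6038e-5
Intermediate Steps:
T = -1366780516/38597425 (T = -36 + 4*(26099/(-39086) + 32190/39500) = -36 + 4*(26099*(-1/39086) + 32190*(1/39500)) = -36 + 4*(-26099/39086 + 3219/3950) = -36 + 4*(5681696/38597425) = -36 + 22726784/38597425 = -1366780516/38597425 ≈ -35.411)
1/(10448 + T) = 1/(10448 - 1366780516/38597425) = 1/(401899115884/38597425) = 38597425/401899115884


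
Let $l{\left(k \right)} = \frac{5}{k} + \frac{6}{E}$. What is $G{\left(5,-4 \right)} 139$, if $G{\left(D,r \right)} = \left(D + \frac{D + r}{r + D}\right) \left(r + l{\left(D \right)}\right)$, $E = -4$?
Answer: $-3753$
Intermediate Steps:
$l{\left(k \right)} = - \frac{3}{2} + \frac{5}{k}$ ($l{\left(k \right)} = \frac{5}{k} + \frac{6}{-4} = \frac{5}{k} + 6 \left(- \frac{1}{4}\right) = \frac{5}{k} - \frac{3}{2} = - \frac{3}{2} + \frac{5}{k}$)
$G{\left(D,r \right)} = \left(1 + D\right) \left(- \frac{3}{2} + r + \frac{5}{D}\right)$ ($G{\left(D,r \right)} = \left(D + \frac{D + r}{r + D}\right) \left(r - \left(\frac{3}{2} - \frac{5}{D}\right)\right) = \left(D + \frac{D + r}{D + r}\right) \left(- \frac{3}{2} + r + \frac{5}{D}\right) = \left(D + 1\right) \left(- \frac{3}{2} + r + \frac{5}{D}\right) = \left(1 + D\right) \left(- \frac{3}{2} + r + \frac{5}{D}\right)$)
$G{\left(5,-4 \right)} 139 = \left(\frac{7}{2} - 4 + \frac{5}{5} - \frac{15}{2} + 5 \left(-4\right)\right) 139 = \left(\frac{7}{2} - 4 + 5 \cdot \frac{1}{5} - \frac{15}{2} - 20\right) 139 = \left(\frac{7}{2} - 4 + 1 - \frac{15}{2} - 20\right) 139 = \left(-27\right) 139 = -3753$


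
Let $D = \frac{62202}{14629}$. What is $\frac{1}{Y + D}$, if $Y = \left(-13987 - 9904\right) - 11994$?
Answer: $- \frac{14629}{524899463} \approx -2.787 \cdot 10^{-5}$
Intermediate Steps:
$Y = -35885$ ($Y = \left(-13987 - 9904\right) - 11994 = -23891 - 11994 = -35885$)
$D = \frac{62202}{14629}$ ($D = 62202 \cdot \frac{1}{14629} = \frac{62202}{14629} \approx 4.252$)
$\frac{1}{Y + D} = \frac{1}{-35885 + \frac{62202}{14629}} = \frac{1}{- \frac{524899463}{14629}} = - \frac{14629}{524899463}$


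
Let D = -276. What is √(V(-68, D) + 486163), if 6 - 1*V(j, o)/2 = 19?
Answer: √486137 ≈ 697.24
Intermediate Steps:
V(j, o) = -26 (V(j, o) = 12 - 2*19 = 12 - 38 = -26)
√(V(-68, D) + 486163) = √(-26 + 486163) = √486137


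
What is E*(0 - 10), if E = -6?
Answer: 60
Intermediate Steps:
E*(0 - 10) = -6*(0 - 10) = -6*(-10) = 60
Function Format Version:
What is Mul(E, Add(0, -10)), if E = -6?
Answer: 60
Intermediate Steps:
Mul(E, Add(0, -10)) = Mul(-6, Add(0, -10)) = Mul(-6, -10) = 60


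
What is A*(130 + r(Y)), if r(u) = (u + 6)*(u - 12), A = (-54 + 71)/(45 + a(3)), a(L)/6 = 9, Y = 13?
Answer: 2533/99 ≈ 25.586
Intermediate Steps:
a(L) = 54 (a(L) = 6*9 = 54)
A = 17/99 (A = (-54 + 71)/(45 + 54) = 17/99 ≈ 0.17172)
r(u) = (-12 + u)*(6 + u) (r(u) = (6 + u)*(-12 + u) = (-12 + u)*(6 + u))
A*(130 + r(Y)) = 17*(130 + (-72 + 13**2 - 6*13))/99 = 17*(130 + (-72 + 169 - 78))/99 = 17*(130 + 19)/99 = (17/99)*149 = 2533/99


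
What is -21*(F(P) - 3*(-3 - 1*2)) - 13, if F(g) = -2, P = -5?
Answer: -286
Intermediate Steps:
-21*(F(P) - 3*(-3 - 1*2)) - 13 = -21*(-2 - 3*(-3 - 1*2)) - 13 = -21*(-2 - 3*(-3 - 2)) - 13 = -21*(-2 - 3*(-5)) - 13 = -21*(-2 - 1*(-15)) - 13 = -21*(-2 + 15) - 13 = -21*13 - 13 = -273 - 13 = -286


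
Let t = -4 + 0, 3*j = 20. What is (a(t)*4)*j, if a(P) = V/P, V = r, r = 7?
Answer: -140/3 ≈ -46.667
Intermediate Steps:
j = 20/3 (j = (⅓)*20 = 20/3 ≈ 6.6667)
t = -4
V = 7
a(P) = 7/P
(a(t)*4)*j = ((7/(-4))*4)*(20/3) = ((7*(-¼))*4)*(20/3) = -7/4*4*(20/3) = -7*20/3 = -140/3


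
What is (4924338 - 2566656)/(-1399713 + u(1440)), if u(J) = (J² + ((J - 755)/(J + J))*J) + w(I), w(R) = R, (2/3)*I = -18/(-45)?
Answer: 23576820/6742301 ≈ 3.4968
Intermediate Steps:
I = ⅗ (I = 3*(-18/(-45))/2 = 3*(-18*(-1/45))/2 = (3/2)*(⅖) = ⅗ ≈ 0.60000)
u(J) = -3769/10 + J² + J/2 (u(J) = (J² + ((J - 755)/(J + J))*J) + ⅗ = (J² + ((-755 + J)/((2*J)))*J) + ⅗ = (J² + ((-755 + J)*(1/(2*J)))*J) + ⅗ = (J² + ((-755 + J)/(2*J))*J) + ⅗ = (J² + (-755/2 + J/2)) + ⅗ = (-755/2 + J² + J/2) + ⅗ = -3769/10 + J² + J/2)
(4924338 - 2566656)/(-1399713 + u(1440)) = (4924338 - 2566656)/(-1399713 + (-3769/10 + 1440² + (½)*1440)) = 2357682/(-1399713 + (-3769/10 + 2073600 + 720)) = 2357682/(-1399713 + 20739431/10) = 2357682/(6742301/10) = 2357682*(10/6742301) = 23576820/6742301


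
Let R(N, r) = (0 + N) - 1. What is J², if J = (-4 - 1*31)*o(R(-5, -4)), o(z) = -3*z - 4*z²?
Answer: 19448100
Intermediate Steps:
R(N, r) = -1 + N (R(N, r) = N - 1 = -1 + N)
o(z) = -4*z² - 3*z
J = 4410 (J = (-4 - 1*31)*(-(-1 - 5)*(3 + 4*(-1 - 5))) = (-4 - 31)*(-1*(-6)*(3 + 4*(-6))) = -(-35)*(-6)*(3 - 24) = -(-35)*(-6)*(-21) = -35*(-126) = 4410)
J² = 4410² = 19448100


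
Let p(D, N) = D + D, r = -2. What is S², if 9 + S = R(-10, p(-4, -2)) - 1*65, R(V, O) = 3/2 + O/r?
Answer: 18769/4 ≈ 4692.3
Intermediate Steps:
p(D, N) = 2*D
R(V, O) = 3/2 - O/2 (R(V, O) = 3/2 + O/(-2) = 3*(½) + O*(-½) = 3/2 - O/2)
S = -137/2 (S = -9 + ((3/2 - (-4)) - 1*65) = -9 + ((3/2 - ½*(-8)) - 65) = -9 + ((3/2 + 4) - 65) = -9 + (11/2 - 65) = -9 - 119/2 = -137/2 ≈ -68.500)
S² = (-137/2)² = 18769/4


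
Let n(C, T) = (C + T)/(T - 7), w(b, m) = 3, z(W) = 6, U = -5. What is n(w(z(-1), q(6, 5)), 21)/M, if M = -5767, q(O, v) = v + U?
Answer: -12/40369 ≈ -0.00029726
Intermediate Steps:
q(O, v) = -5 + v (q(O, v) = v - 5 = -5 + v)
n(C, T) = (C + T)/(-7 + T)
n(w(z(-1), q(6, 5)), 21)/M = ((3 + 21)/(-7 + 21))/(-5767) = (24/14)*(-1/5767) = ((1/14)*24)*(-1/5767) = (12/7)*(-1/5767) = -12/40369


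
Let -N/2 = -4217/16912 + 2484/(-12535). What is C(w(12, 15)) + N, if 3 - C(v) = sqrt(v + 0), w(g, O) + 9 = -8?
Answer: 17950321/4608520 - I*sqrt(17) ≈ 3.895 - 4.1231*I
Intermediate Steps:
w(g, O) = -17 (w(g, O) = -9 - 8 = -17)
C(v) = 3 - sqrt(v) (C(v) = 3 - sqrt(v + 0) = 3 - sqrt(v))
N = 4124761/4608520 (N = -2*(-4217/16912 + 2484/(-12535)) = -2*(-4217*1/16912 + 2484*(-1/12535)) = -2*(-4217/16912 - 108/545) = -2*(-4124761/9217040) = 4124761/4608520 ≈ 0.89503)
C(w(12, 15)) + N = (3 - sqrt(-17)) + 4124761/4608520 = (3 - I*sqrt(17)) + 4124761/4608520 = 17950321/4608520 - I*sqrt(17)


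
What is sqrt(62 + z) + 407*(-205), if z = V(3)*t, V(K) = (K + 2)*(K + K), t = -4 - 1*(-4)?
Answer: -83435 + sqrt(62) ≈ -83427.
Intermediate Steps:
t = 0 (t = -4 + 4 = 0)
V(K) = 2*K*(2 + K) (V(K) = (2 + K)*(2*K) = 2*K*(2 + K))
z = 0 (z = (2*3*(2 + 3))*0 = (2*3*5)*0 = 30*0 = 0)
sqrt(62 + z) + 407*(-205) = sqrt(62 + 0) + 407*(-205) = sqrt(62) - 83435 = -83435 + sqrt(62)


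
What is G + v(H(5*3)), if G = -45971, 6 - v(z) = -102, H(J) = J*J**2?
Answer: -45863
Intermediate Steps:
H(J) = J**3
v(z) = 108 (v(z) = 6 - 1*(-102) = 6 + 102 = 108)
G + v(H(5*3)) = -45971 + 108 = -45863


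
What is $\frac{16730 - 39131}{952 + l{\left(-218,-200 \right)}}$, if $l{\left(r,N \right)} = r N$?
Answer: $- \frac{22401}{44552} \approx -0.50281$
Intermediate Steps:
$l{\left(r,N \right)} = N r$
$\frac{16730 - 39131}{952 + l{\left(-218,-200 \right)}} = \frac{16730 - 39131}{952 - -43600} = - \frac{22401}{952 + 43600} = - \frac{22401}{44552}$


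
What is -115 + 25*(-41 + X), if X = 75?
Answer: 735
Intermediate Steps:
-115 + 25*(-41 + X) = -115 + 25*(-41 + 75) = -115 + 25*34 = -115 + 850 = 735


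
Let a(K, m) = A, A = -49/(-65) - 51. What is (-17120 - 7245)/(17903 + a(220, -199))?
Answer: -1583725/1160429 ≈ -1.3648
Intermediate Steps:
A = -3266/65 (A = -49*(-1/65) - 51 = 49/65 - 51 = -3266/65 ≈ -50.246)
a(K, m) = -3266/65
(-17120 - 7245)/(17903 + a(220, -199)) = (-17120 - 7245)/(17903 - 3266/65) = -24365/1160429/65 = -24365*65/1160429 = -1583725/1160429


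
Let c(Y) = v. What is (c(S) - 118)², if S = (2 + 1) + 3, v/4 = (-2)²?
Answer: 10404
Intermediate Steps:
v = 16 (v = 4*(-2)² = 4*4 = 16)
S = 6 (S = 3 + 3 = 6)
c(Y) = 16
(c(S) - 118)² = (16 - 118)² = (-102)² = 10404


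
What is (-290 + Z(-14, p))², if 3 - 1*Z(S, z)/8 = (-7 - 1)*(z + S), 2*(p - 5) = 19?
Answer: 54756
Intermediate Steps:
p = 29/2 (p = 5 + (½)*19 = 5 + 19/2 = 29/2 ≈ 14.500)
Z(S, z) = 24 + 64*S + 64*z (Z(S, z) = 24 - 8*(-7 - 1)*(z + S) = 24 - (-64)*(S + z) = 24 - 8*(-8*S - 8*z) = 24 + (64*S + 64*z) = 24 + 64*S + 64*z)
(-290 + Z(-14, p))² = (-290 + (24 + 64*(-14) + 64*(29/2)))² = (-290 + (24 - 896 + 928))² = (-290 + 56)² = (-234)² = 54756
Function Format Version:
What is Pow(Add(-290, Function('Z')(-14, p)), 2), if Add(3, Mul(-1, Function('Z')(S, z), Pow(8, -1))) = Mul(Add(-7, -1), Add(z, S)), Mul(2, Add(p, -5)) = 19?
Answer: 54756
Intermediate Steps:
p = Rational(29, 2) (p = Add(5, Mul(Rational(1, 2), 19)) = Add(5, Rational(19, 2)) = Rational(29, 2) ≈ 14.500)
Function('Z')(S, z) = Add(24, Mul(64, S), Mul(64, z)) (Function('Z')(S, z) = Add(24, Mul(-8, Mul(Add(-7, -1), Add(z, S)))) = Add(24, Mul(-8, Mul(-8, Add(S, z)))) = Add(24, Mul(-8, Add(Mul(-8, S), Mul(-8, z)))) = Add(24, Add(Mul(64, S), Mul(64, z))) = Add(24, Mul(64, S), Mul(64, z)))
Pow(Add(-290, Function('Z')(-14, p)), 2) = Pow(Add(-290, Add(24, Mul(64, -14), Mul(64, Rational(29, 2)))), 2) = Pow(Add(-290, Add(24, -896, 928)), 2) = Pow(Add(-290, 56), 2) = Pow(-234, 2) = 54756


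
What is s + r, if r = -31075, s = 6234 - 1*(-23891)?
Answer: -950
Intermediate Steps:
s = 30125 (s = 6234 + 23891 = 30125)
s + r = 30125 - 31075 = -950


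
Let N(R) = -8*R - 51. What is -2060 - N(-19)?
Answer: -2161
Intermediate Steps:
N(R) = -51 - 8*R
-2060 - N(-19) = -2060 - (-51 - 8*(-19)) = -2060 - (-51 + 152) = -2060 - 1*101 = -2060 - 101 = -2161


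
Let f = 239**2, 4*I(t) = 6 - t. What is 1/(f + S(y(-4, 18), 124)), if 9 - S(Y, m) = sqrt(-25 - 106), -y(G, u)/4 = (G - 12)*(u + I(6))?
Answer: 57130/3263837031 + I*sqrt(131)/3263837031 ≈ 1.7504e-5 + 3.5068e-9*I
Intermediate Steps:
I(t) = 3/2 - t/4 (I(t) = (6 - t)/4 = 3/2 - t/4)
y(G, u) = -4*u*(-12 + G) (y(G, u) = -4*(G - 12)*(u + (3/2 - 1/4*6)) = -4*(-12 + G)*(u + (3/2 - 3/2)) = -4*(-12 + G)*(u + 0) = -4*(-12 + G)*u = -4*u*(-12 + G))
S(Y, m) = 9 - I*sqrt(131) (S(Y, m) = 9 - sqrt(-25 - 106) = 9 - sqrt(-131) = 9 - I*sqrt(131))
f = 57121
1/(f + S(y(-4, 18), 124)) = 1/(57121 + (9 - I*sqrt(131))) = 1/(57130 - I*sqrt(131))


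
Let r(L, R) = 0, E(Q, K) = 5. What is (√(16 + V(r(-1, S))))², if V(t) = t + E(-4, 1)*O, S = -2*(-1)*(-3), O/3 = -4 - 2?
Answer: -74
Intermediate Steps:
O = -18 (O = 3*(-4 - 2) = 3*(-6) = -18)
S = -6 (S = 2*(-3) = -6)
V(t) = -90 + t (V(t) = t + 5*(-18) = t - 90 = -90 + t)
(√(16 + V(r(-1, S))))² = (√(16 + (-90 + 0)))² = (√(16 - 90))² = (√(-74))² = (I*√74)² = -74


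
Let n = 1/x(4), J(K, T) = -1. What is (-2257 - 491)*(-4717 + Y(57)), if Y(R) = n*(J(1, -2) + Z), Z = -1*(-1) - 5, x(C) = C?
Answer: 12965751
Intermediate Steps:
n = ¼ (n = 1/4 = ¼ ≈ 0.25000)
Z = -4 (Z = 1 - 5 = -4)
Y(R) = -5/4 (Y(R) = (-1 - 4)/4 = (¼)*(-5) = -5/4)
(-2257 - 491)*(-4717 + Y(57)) = (-2257 - 491)*(-4717 - 5/4) = -2748*(-18873/4) = 12965751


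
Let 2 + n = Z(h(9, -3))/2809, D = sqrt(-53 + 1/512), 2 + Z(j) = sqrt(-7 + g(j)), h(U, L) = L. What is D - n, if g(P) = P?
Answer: 5620/2809 - I*sqrt(10)/2809 + 9*I*sqrt(670)/32 ≈ 2.0007 + 7.2788*I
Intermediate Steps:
Z(j) = -2 + sqrt(-7 + j)
D = 9*I*sqrt(670)/32 (D = sqrt(-53 + 1/512) = sqrt(-27135/512) = 9*I*sqrt(670)/32 ≈ 7.28*I)
n = -5620/2809 + I*sqrt(10)/2809 (n = -2 + (-2 + sqrt(-7 - 3))/2809 = -2 + (-2 + sqrt(-10))*(1/2809) = -2 + (-2 + I*sqrt(10))*(1/2809) = -2 + (-2/2809 + I*sqrt(10)/2809) = -5620/2809 + I*sqrt(10)/2809 ≈ -2.0007 + 0.0011258*I)
D - n = 9*I*sqrt(670)/32 - (-5620/2809 + I*sqrt(10)/2809) = 9*I*sqrt(670)/32 + (5620/2809 - I*sqrt(10)/2809) = 5620/2809 - I*sqrt(10)/2809 + 9*I*sqrt(670)/32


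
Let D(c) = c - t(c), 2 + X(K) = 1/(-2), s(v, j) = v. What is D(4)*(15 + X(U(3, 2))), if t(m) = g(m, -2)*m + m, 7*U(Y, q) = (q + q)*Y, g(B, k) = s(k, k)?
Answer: 100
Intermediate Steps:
g(B, k) = k
U(Y, q) = 2*Y*q/7 (U(Y, q) = ((q + q)*Y)/7 = ((2*q)*Y)/7 = (2*Y*q)/7 = 2*Y*q/7)
X(K) = -5/2 (X(K) = -2 + 1/(-2) = -2 + 1*(-1/2) = -2 - 1/2 = -5/2)
t(m) = -m (t(m) = -2*m + m = -m)
D(c) = 2*c (D(c) = c - (-1)*c = c + c = 2*c)
D(4)*(15 + X(U(3, 2))) = (2*4)*(15 - 5/2) = 8*(25/2) = 100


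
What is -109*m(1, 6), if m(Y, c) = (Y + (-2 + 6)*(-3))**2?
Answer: -13189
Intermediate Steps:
m(Y, c) = (-12 + Y)**2 (m(Y, c) = (Y + 4*(-3))**2 = (Y - 12)**2 = (-12 + Y)**2)
-109*m(1, 6) = -109*(-12 + 1)**2 = -109*(-11)**2 = -109*121 = -13189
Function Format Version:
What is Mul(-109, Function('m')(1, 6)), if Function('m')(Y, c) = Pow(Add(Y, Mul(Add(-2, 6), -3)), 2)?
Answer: -13189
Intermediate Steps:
Function('m')(Y, c) = Pow(Add(-12, Y), 2) (Function('m')(Y, c) = Pow(Add(Y, Mul(4, -3)), 2) = Pow(Add(Y, -12), 2) = Pow(Add(-12, Y), 2))
Mul(-109, Function('m')(1, 6)) = Mul(-109, Pow(Add(-12, 1), 2)) = Mul(-109, Pow(-11, 2)) = Mul(-109, 121) = -13189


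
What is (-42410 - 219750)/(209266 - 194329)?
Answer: -262160/14937 ≈ -17.551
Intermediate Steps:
(-42410 - 219750)/(209266 - 194329) = -262160/14937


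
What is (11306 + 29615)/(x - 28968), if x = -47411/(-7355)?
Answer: -300973955/213012229 ≈ -1.4129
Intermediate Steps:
x = 47411/7355 (x = -47411*(-1/7355) = 47411/7355 ≈ 6.4461)
(11306 + 29615)/(x - 28968) = (11306 + 29615)/(47411/7355 - 28968) = 40921/(-213012229/7355) = 40921*(-7355/213012229) = -300973955/213012229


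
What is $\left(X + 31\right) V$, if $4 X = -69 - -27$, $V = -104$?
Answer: $-2132$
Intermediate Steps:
$X = - \frac{21}{2}$ ($X = \frac{-69 - -27}{4} = \frac{-69 + 27}{4} = \frac{1}{4} \left(-42\right) = - \frac{21}{2} \approx -10.5$)
$\left(X + 31\right) V = \left(- \frac{21}{2} + 31\right) \left(-104\right) = \frac{41}{2} \left(-104\right) = -2132$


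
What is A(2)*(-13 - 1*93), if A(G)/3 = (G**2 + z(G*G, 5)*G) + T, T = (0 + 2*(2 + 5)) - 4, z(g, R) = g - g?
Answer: -4452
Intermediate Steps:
z(g, R) = 0
T = 10 (T = (0 + 2*7) - 4 = (0 + 14) - 4 = 14 - 4 = 10)
A(G) = 30 + 3*G**2 (A(G) = 3*((G**2 + 0*G) + 10) = 3*((G**2 + 0) + 10) = 3*(G**2 + 10) = 3*(10 + G**2) = 30 + 3*G**2)
A(2)*(-13 - 1*93) = (30 + 3*2**2)*(-13 - 1*93) = (30 + 3*4)*(-13 - 93) = (30 + 12)*(-106) = 42*(-106) = -4452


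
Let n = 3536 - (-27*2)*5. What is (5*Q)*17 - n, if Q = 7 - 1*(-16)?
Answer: -1851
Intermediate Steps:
Q = 23 (Q = 7 + 16 = 23)
n = 3806 (n = 3536 - (-54)*5 = 3536 - 1*(-270) = 3536 + 270 = 3806)
(5*Q)*17 - n = (5*23)*17 - 1*3806 = 115*17 - 3806 = 1955 - 3806 = -1851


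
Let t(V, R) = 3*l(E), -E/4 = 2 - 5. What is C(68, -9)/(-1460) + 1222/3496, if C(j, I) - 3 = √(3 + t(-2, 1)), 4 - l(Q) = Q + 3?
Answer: 55426/159505 - I*√30/1460 ≈ 0.34749 - 0.0037515*I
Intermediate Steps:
E = 12 (E = -4*(2 - 5) = -4*(-3) = 12)
l(Q) = 1 - Q (l(Q) = 4 - (Q + 3) = 4 - (3 + Q) = 4 + (-3 - Q) = 1 - Q)
t(V, R) = -33 (t(V, R) = 3*(1 - 1*12) = 3*(1 - 12) = 3*(-11) = -33)
C(j, I) = 3 + I*√30 (C(j, I) = 3 + √(3 - 33) = 3 + √(-30) = 3 + I*√30)
C(68, -9)/(-1460) + 1222/3496 = (3 + I*√30)/(-1460) + 1222/3496 = (3 + I*√30)*(-1/1460) + 1222*(1/3496) = (-3/1460 - I*√30/1460) + 611/1748 = 55426/159505 - I*√30/1460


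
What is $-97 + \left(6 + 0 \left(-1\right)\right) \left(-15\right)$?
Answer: $-187$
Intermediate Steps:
$-97 + \left(6 + 0 \left(-1\right)\right) \left(-15\right) = -97 + \left(6 + 0\right) \left(-15\right) = -97 + 6 \left(-15\right) = -97 - 90 = -187$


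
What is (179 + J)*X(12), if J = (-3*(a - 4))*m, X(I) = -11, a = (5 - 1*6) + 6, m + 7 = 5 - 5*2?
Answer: -2365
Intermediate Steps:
m = -12 (m = -7 + (5 - 5*2) = -7 + (5 - 10) = -7 - 5 = -12)
a = 5 (a = (5 - 6) + 6 = -1 + 6 = 5)
J = 36 (J = -3*(5 - 4)*(-12) = -3*1*(-12) = -3*(-12) = 36)
(179 + J)*X(12) = (179 + 36)*(-11) = 215*(-11) = -2365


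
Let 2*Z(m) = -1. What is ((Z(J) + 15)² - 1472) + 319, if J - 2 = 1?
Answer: -3771/4 ≈ -942.75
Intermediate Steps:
J = 3 (J = 2 + 1 = 3)
Z(m) = -½ (Z(m) = (½)*(-1) = -½)
((Z(J) + 15)² - 1472) + 319 = ((-½ + 15)² - 1472) + 319 = ((29/2)² - 1472) + 319 = (841/4 - 1472) + 319 = -5047/4 + 319 = -3771/4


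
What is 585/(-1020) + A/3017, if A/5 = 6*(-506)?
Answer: -1149903/205156 ≈ -5.6050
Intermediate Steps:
A = -15180 (A = 5*(6*(-506)) = 5*(-3036) = -15180)
585/(-1020) + A/3017 = 585/(-1020) - 15180/3017 = 585*(-1/1020) - 15180*1/3017 = -39/68 - 15180/3017 = -1149903/205156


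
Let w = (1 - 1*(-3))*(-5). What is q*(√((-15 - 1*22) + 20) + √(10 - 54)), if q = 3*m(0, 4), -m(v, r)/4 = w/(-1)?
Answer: 240*I*(-√17 - 2*√11) ≈ -2581.5*I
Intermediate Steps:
w = -20 (w = (1 + 3)*(-5) = 4*(-5) = -20)
m(v, r) = -80 (m(v, r) = -(-80)/(-1) = -(-80)*(-1) = -4*20 = -80)
q = -240 (q = 3*(-80) = -240)
q*(√((-15 - 1*22) + 20) + √(10 - 54)) = -240*(√((-15 - 1*22) + 20) + √(10 - 54)) = -240*(√((-15 - 22) + 20) + √(-44)) = -240*(√(-37 + 20) + 2*I*√11) = -240*(√(-17) + 2*I*√11) = -240*(I*√17 + 2*I*√11) = -480*I*√11 - 240*I*√17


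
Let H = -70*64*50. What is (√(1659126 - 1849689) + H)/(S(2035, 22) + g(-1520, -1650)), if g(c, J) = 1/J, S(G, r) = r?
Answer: -369600000/36299 + 1650*I*√190563/36299 ≈ -10182.0 + 19.843*I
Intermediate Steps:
H = -224000 (H = -4480*50 = -224000)
(√(1659126 - 1849689) + H)/(S(2035, 22) + g(-1520, -1650)) = (√(1659126 - 1849689) - 224000)/(22 + 1/(-1650)) = (√(-190563) - 224000)/(22 - 1/1650) = (I*√190563 - 224000)/(36299/1650) = (-224000 + I*√190563)*(1650/36299) = -369600000/36299 + 1650*I*√190563/36299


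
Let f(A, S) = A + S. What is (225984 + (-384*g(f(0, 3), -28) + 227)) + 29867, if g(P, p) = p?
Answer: 266830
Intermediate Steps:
(225984 + (-384*g(f(0, 3), -28) + 227)) + 29867 = (225984 + (-384*(-28) + 227)) + 29867 = (225984 + (10752 + 227)) + 29867 = (225984 + 10979) + 29867 = 236963 + 29867 = 266830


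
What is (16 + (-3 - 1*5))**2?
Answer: 64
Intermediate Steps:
(16 + (-3 - 1*5))**2 = (16 + (-3 - 5))**2 = (16 - 8)**2 = 8**2 = 64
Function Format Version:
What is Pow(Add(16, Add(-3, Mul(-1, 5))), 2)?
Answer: 64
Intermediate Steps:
Pow(Add(16, Add(-3, Mul(-1, 5))), 2) = Pow(Add(16, Add(-3, -5)), 2) = Pow(Add(16, -8), 2) = Pow(8, 2) = 64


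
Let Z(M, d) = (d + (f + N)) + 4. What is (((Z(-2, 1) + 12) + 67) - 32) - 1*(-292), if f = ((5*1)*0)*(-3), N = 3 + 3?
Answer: 350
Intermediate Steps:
N = 6
f = 0 (f = (5*0)*(-3) = 0*(-3) = 0)
Z(M, d) = 10 + d (Z(M, d) = (d + (0 + 6)) + 4 = (d + 6) + 4 = (6 + d) + 4 = 10 + d)
(((Z(-2, 1) + 12) + 67) - 32) - 1*(-292) = ((((10 + 1) + 12) + 67) - 32) - 1*(-292) = (((11 + 12) + 67) - 32) + 292 = ((23 + 67) - 32) + 292 = (90 - 32) + 292 = 58 + 292 = 350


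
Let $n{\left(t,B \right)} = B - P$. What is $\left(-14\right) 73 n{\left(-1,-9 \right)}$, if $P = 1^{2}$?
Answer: $10220$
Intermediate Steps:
$P = 1$
$n{\left(t,B \right)} = -1 + B$ ($n{\left(t,B \right)} = B - 1 = -1 + B$)
$\left(-14\right) 73 n{\left(-1,-9 \right)} = \left(-14\right) 73 \left(-1 - 9\right) = \left(-1022\right) \left(-10\right) = 10220$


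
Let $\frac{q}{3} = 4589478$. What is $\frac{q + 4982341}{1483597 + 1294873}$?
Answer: $\frac{3750155}{555694} \approx 6.7486$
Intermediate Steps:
$q = 13768434$ ($q = 3 \cdot 4589478 = 13768434$)
$\frac{q + 4982341}{1483597 + 1294873} = \frac{13768434 + 4982341}{1483597 + 1294873} = \frac{18750775}{2778470} = 18750775 \cdot \frac{1}{2778470} = \frac{3750155}{555694}$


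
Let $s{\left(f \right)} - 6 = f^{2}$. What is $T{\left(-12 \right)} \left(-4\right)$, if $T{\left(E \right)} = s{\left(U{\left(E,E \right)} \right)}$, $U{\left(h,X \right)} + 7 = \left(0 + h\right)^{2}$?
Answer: $-75100$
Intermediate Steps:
$U{\left(h,X \right)} = -7 + h^{2}$ ($U{\left(h,X \right)} = -7 + \left(0 + h\right)^{2} = -7 + h^{2}$)
$s{\left(f \right)} = 6 + f^{2}$
$T{\left(E \right)} = 6 + \left(-7 + E^{2}\right)^{2}$
$T{\left(-12 \right)} \left(-4\right) = \left(6 + \left(-7 + \left(-12\right)^{2}\right)^{2}\right) \left(-4\right) = \left(6 + \left(-7 + 144\right)^{2}\right) \left(-4\right) = \left(6 + 137^{2}\right) \left(-4\right) = \left(6 + 18769\right) \left(-4\right) = 18775 \left(-4\right) = -75100$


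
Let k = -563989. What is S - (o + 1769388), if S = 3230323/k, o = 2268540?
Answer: -2277350205115/563989 ≈ -4.0379e+6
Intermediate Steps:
S = -3230323/563989 (S = 3230323/(-563989) = 3230323*(-1/563989) = -3230323/563989 ≈ -5.7276)
S - (o + 1769388) = -3230323/563989 - (2268540 + 1769388) = -3230323/563989 - 1*4037928 = -3230323/563989 - 4037928 = -2277350205115/563989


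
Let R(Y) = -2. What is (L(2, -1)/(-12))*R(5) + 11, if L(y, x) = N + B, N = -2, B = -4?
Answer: 10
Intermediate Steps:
L(y, x) = -6 (L(y, x) = -2 - 4 = -6)
(L(2, -1)/(-12))*R(5) + 11 = -6/(-12)*(-2) + 11 = -6*(-1/12)*(-2) + 11 = (1/2)*(-2) + 11 = -1 + 11 = 10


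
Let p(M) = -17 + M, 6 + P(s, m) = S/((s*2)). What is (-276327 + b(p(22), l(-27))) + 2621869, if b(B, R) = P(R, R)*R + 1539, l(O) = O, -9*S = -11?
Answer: 42250385/18 ≈ 2.3472e+6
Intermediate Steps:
S = 11/9 (S = -⅑*(-11) = 11/9 ≈ 1.2222)
P(s, m) = -6 + 11/(18*s) (P(s, m) = -6 + 11/(9*((s*2))) = -6 + 11/(9*((2*s))) = -6 + 11*(1/(2*s))/9 = -6 + 11/(18*s))
b(B, R) = 1539 + R*(-6 + 11/(18*R)) (b(B, R) = (-6 + 11/(18*R))*R + 1539 = R*(-6 + 11/(18*R)) + 1539 = 1539 + R*(-6 + 11/(18*R)))
(-276327 + b(p(22), l(-27))) + 2621869 = (-276327 + (27713/18 - 6*(-27))) + 2621869 = (-276327 + (27713/18 + 162)) + 2621869 = (-276327 + 30629/18) + 2621869 = -4943257/18 + 2621869 = 42250385/18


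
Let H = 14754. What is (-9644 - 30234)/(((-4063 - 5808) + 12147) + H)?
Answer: -19939/8515 ≈ -2.3416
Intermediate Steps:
(-9644 - 30234)/(((-4063 - 5808) + 12147) + H) = (-9644 - 30234)/(((-4063 - 5808) + 12147) + 14754) = -39878/((-9871 + 12147) + 14754) = -39878/(2276 + 14754) = -39878/17030 = -39878*1/17030 = -19939/8515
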